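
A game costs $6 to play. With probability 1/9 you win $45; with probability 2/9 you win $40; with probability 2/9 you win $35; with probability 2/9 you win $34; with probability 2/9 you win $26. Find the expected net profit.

29

E[payout] = 45·1/9 + 40·2/9 + 35·2/9 + 34·2/9 + 26·2/9
 = 5 + 80/9 + 70/9 + 68/9 + 52/9
 = 35
Net = 35 - 6 = 29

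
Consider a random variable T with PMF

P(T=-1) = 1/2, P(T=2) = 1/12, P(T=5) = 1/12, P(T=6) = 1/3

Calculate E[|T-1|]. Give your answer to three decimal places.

E[|T-1|] = Σ |t-1|·P(T=t)
 = 2·1/2 + 1·1/12 + 4·1/12 + 5·1/3
 = 1 + 1/12 + 1/3 + 5/3
 = 37/12

3.083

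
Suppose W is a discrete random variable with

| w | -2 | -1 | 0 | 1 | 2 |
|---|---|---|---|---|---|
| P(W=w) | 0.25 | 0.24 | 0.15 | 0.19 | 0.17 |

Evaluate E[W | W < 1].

-1.15625

P(W < 1) = 0.25 + 0.24 + 0.15 = 0.64.
E[W | W < 1] = [(-2)·0.25 + (-1)·0.24 + 0·0.15] / 0.64
 = -0.74 / 0.64
 = -37/32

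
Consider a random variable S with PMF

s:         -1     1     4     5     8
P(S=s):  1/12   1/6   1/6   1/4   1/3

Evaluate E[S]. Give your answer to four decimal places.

E[S] = Σ s·P(S=s)
 = (-1)·1/12 + 1·1/6 + 4·1/6 + 5·1/4 + 8·1/3
 = (-1/12) + 1/6 + 2/3 + 5/4 + 8/3
 = 14/3

4.6667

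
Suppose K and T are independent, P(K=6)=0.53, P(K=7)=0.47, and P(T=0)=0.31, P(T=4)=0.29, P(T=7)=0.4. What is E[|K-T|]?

E[|K-T|] = Σ_k Σ_t |k-t| · P(K=k)P(T=t)
 = 6·0.1643 + 2·0.1537 + 1·0.212 + 7·0.1457 + 3·0.1363 + 0·0.188
 = 0.9858 + 0.3074 + 0.212 + 1.0199 + 0.4089 + 0
 = 2.934

2.934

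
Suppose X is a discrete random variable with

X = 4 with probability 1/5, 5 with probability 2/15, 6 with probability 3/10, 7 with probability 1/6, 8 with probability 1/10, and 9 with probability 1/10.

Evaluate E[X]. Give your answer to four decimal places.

E[X] = Σ x·P(X=x)
 = 4·1/5 + 5·2/15 + 6·3/10 + 7·1/6 + 8·1/10 + 9·1/10
 = 4/5 + 2/3 + 9/5 + 7/6 + 4/5 + 9/10
 = 92/15

6.1333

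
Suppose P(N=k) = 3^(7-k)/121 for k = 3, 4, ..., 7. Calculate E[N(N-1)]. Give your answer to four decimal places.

9.2727

E[N(N-1)] = Σ n(n-1)·P(N=n)
 = 6·81/121 + 12·27/121 + 20·9/121 + 30·3/121 + 42·1/121
 = 486/121 + 324/121 + 180/121 + 90/121 + 42/121
 = 102/11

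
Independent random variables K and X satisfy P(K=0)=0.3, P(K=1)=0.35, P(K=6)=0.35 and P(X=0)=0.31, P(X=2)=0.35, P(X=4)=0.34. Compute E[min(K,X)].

E[min(K,X)] = Σ_k Σ_x min(k,x) · P(K=k)P(X=x)
 = 0·0.093 + 0·0.105 + 0·0.102 + 0·0.1085 + 1·0.1225 + 1·0.119 + 0·0.1085 + 2·0.1225 + 4·0.119
 = 0 + 0 + 0 + 0 + 0.1225 + 0.119 + 0 + 0.245 + 0.476
 = 0.9625

0.9625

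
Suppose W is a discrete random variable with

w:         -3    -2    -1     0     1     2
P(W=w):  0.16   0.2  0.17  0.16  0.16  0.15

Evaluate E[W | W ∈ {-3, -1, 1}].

-1

P(W ∈ {-3, -1, 1}) = 0.16 + 0.17 + 0.16 = 0.49.
E[W | W ∈ {-3, -1, 1}] = [(-3)·0.16 + (-1)·0.17 + 1·0.16] / 0.49
 = -0.49 / 0.49
 = -1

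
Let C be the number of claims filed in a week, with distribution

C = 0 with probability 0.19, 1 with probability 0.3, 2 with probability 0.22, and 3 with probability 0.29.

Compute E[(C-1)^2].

1.57

E[(C-1)^2] = Σ (c-1)^2·P(C=c)
 = 1·0.19 + 0·0.3 + 1·0.22 + 4·0.29
 = 0.19 + 0 + 0.22 + 1.16
 = 1.57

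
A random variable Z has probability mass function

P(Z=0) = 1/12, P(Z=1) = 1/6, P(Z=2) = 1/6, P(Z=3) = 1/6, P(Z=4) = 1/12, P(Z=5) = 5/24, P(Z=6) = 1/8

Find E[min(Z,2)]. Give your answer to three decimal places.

1.667

E[min(Z,2)] = Σ min(z,2)·P(Z=z)
 = 0·1/12 + 1·1/6 + 2·1/6 + 2·1/6 + 2·1/12 + 2·5/24 + 2·1/8
 = 0 + 1/6 + 1/3 + 1/3 + 1/6 + 5/12 + 1/4
 = 5/3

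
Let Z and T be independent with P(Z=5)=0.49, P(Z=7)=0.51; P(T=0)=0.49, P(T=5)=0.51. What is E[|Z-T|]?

E[|Z-T|] = Σ_z Σ_t |z-t| · P(Z=z)P(T=t)
 = 5·0.2401 + 0·0.2499 + 7·0.2499 + 2·0.2601
 = 1.2005 + 0 + 1.7493 + 0.5202
 = 3.47

3.47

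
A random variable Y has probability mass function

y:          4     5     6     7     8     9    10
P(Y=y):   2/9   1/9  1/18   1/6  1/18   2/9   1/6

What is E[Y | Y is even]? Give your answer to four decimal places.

6.6667

P(Y is even) = 2/9 + 1/18 + 1/18 + 1/6 = 1/2.
E[Y | Y is even] = [4·2/9 + 6·1/18 + 8·1/18 + 10·1/6] / (1/2)
 = 10/3 / (1/2)
 = 20/3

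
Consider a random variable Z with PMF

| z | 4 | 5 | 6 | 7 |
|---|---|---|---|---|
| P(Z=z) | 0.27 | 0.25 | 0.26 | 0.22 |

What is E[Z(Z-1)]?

E[Z(Z-1)] = Σ z(z-1)·P(Z=z)
 = 12·0.27 + 20·0.25 + 30·0.26 + 42·0.22
 = 3.24 + 5 + 7.8 + 9.24
 = 25.28

25.28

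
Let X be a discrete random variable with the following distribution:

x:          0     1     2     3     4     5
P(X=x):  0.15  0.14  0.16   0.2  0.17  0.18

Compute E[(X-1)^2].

5.52

E[(X-1)^2] = Σ (x-1)^2·P(X=x)
 = 1·0.15 + 0·0.14 + 1·0.16 + 4·0.2 + 9·0.17 + 16·0.18
 = 0.15 + 0 + 0.16 + 0.8 + 1.53 + 2.88
 = 5.52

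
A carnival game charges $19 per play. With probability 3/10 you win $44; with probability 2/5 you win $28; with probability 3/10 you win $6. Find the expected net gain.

E[payout] = 44·3/10 + 28·2/5 + 6·3/10
 = 66/5 + 56/5 + 9/5
 = 131/5
Net = 131/5 - 19 = 36/5

7.2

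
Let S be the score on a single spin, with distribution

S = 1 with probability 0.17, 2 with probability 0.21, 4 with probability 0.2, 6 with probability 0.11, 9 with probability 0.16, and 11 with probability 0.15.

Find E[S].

5.14

E[S] = Σ s·P(S=s)
 = 1·0.17 + 2·0.21 + 4·0.2 + 6·0.11 + 9·0.16 + 11·0.15
 = 0.17 + 0.42 + 0.8 + 0.66 + 1.44 + 1.65
 = 5.14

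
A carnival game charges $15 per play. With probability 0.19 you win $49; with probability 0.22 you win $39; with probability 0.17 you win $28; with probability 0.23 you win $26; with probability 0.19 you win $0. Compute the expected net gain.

E[payout] = 49·0.19 + 39·0.22 + 28·0.17 + 26·0.23 + 0·0.19
 = 9.31 + 8.58 + 4.76 + 5.98 + 0
 = 28.63
Net = 28.63 - 15 = 13.63

13.63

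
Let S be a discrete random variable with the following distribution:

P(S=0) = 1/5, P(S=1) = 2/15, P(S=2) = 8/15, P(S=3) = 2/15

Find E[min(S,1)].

E[min(S,1)] = Σ min(s,1)·P(S=s)
 = 0·1/5 + 1·2/15 + 1·8/15 + 1·2/15
 = 0 + 2/15 + 8/15 + 2/15
 = 4/5

0.8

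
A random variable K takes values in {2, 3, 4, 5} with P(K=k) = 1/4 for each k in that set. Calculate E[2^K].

E[2^K] = Σ 2^k·P(K=k)
 = 4·1/4 + 8·1/4 + 16·1/4 + 32·1/4
 = 1 + 2 + 4 + 8
 = 15

15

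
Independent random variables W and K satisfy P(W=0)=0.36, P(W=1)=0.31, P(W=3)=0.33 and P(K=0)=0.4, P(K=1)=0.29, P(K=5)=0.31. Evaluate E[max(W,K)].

2.5514

E[max(W,K)] = Σ_w Σ_k max(w,k) · P(W=w)P(K=k)
 = 0·0.144 + 1·0.1044 + 5·0.1116 + 1·0.124 + 1·0.0899 + 5·0.0961 + 3·0.132 + 3·0.0957 + 5·0.1023
 = 0 + 0.1044 + 0.558 + 0.124 + 0.0899 + 0.4805 + 0.396 + 0.2871 + 0.5115
 = 2.5514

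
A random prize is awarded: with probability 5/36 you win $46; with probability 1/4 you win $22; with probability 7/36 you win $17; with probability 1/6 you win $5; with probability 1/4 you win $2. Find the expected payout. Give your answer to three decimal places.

16.528

E[payout] = 46·5/36 + 22·1/4 + 17·7/36 + 5·1/6 + 2·1/4
 = 115/18 + 11/2 + 119/36 + 5/6 + 1/2
 = 595/36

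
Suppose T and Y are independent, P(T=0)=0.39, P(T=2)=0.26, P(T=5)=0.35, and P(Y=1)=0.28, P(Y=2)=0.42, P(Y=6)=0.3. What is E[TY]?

E[TY] = Σ_t Σ_y ty · P(T=t)P(Y=y)
 = 0·0.1092 + 0·0.1638 + 0·0.117 + 2·0.0728 + 4·0.1092 + 12·0.078 + 5·0.098 + 10·0.147 + 30·0.105
 = 0 + 0 + 0 + 0.1456 + 0.4368 + 0.936 + 0.49 + 1.47 + 3.15
 = 6.6284

6.6284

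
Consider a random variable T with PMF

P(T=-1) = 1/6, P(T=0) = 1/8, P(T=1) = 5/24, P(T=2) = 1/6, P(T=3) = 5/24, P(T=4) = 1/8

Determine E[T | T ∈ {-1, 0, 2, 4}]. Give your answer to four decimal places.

P(T ∈ {-1, 0, 2, 4}) = 1/6 + 1/8 + 1/6 + 1/8 = 7/12.
E[T | T ∈ {-1, 0, 2, 4}] = [(-1)·1/6 + 0·1/8 + 2·1/6 + 4·1/8] / (7/12)
 = 2/3 / (7/12)
 = 8/7

1.1429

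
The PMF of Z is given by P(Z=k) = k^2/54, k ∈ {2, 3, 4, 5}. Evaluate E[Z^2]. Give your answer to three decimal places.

18.111

E[Z^2] = Σ z^2·P(Z=z)
 = 4·2/27 + 9·1/6 + 16·8/27 + 25·25/54
 = 8/27 + 3/2 + 128/27 + 625/54
 = 163/9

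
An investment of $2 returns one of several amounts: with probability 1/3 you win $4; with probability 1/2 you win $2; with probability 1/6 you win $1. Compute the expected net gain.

E[payout] = 4·1/3 + 2·1/2 + 1·1/6
 = 4/3 + 1 + 1/6
 = 5/2
Net = 5/2 - 2 = 1/2

0.5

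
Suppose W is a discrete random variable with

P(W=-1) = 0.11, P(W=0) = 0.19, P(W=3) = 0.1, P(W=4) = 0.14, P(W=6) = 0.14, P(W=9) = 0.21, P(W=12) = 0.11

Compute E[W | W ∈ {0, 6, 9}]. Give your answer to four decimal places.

P(W ∈ {0, 6, 9}) = 0.19 + 0.14 + 0.21 = 0.54.
E[W | W ∈ {0, 6, 9}] = [0·0.19 + 6·0.14 + 9·0.21] / 0.54
 = 2.73 / 0.54
 = 91/18

5.0556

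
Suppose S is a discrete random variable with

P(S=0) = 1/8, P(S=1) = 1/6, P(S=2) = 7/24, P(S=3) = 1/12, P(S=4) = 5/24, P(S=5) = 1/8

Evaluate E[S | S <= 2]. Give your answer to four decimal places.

P(S <= 2) = 1/8 + 1/6 + 7/24 = 7/12.
E[S | S <= 2] = [0·1/8 + 1·1/6 + 2·7/24] / (7/12)
 = 3/4 / (7/12)
 = 9/7

1.2857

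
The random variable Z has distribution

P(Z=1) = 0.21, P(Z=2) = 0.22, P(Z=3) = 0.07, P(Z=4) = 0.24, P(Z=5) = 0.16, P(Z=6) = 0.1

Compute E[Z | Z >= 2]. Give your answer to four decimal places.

P(Z >= 2) = 0.22 + 0.07 + 0.24 + 0.16 + 0.1 = 0.79.
E[Z | Z >= 2] = [2·0.22 + 3·0.07 + 4·0.24 + 5·0.16 + 6·0.1] / 0.79
 = 3.01 / 0.79
 = 301/79

3.8101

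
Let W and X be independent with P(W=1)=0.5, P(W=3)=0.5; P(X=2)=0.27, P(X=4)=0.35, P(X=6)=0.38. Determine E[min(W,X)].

E[min(W,X)] = Σ_w Σ_x min(w,x) · P(W=w)P(X=x)
 = 1·0.135 + 1·0.175 + 1·0.19 + 2·0.135 + 3·0.175 + 3·0.19
 = 0.135 + 0.175 + 0.19 + 0.27 + 0.525 + 0.57
 = 1.865

1.865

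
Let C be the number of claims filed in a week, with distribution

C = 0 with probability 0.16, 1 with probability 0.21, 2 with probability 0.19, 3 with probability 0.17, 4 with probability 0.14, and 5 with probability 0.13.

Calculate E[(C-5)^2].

9.89

E[(C-5)^2] = Σ (c-5)^2·P(C=c)
 = 25·0.16 + 16·0.21 + 9·0.19 + 4·0.17 + 1·0.14 + 0·0.13
 = 4 + 3.36 + 1.71 + 0.68 + 0.14 + 0
 = 9.89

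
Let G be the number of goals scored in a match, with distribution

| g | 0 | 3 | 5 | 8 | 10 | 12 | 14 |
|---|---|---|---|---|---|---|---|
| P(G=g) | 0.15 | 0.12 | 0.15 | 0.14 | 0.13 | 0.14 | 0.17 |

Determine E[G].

E[G] = Σ g·P(G=g)
 = 0·0.15 + 3·0.12 + 5·0.15 + 8·0.14 + 10·0.13 + 12·0.14 + 14·0.17
 = 0 + 0.36 + 0.75 + 1.12 + 1.3 + 1.68 + 2.38
 = 7.59

7.59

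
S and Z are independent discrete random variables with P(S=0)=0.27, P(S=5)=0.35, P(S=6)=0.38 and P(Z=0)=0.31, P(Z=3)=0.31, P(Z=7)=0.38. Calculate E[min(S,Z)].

2.2103

E[min(S,Z)] = Σ_s Σ_z min(s,z) · P(S=s)P(Z=z)
 = 0·0.0837 + 0·0.0837 + 0·0.1026 + 0·0.1085 + 3·0.1085 + 5·0.133 + 0·0.1178 + 3·0.1178 + 6·0.1444
 = 0 + 0 + 0 + 0 + 0.3255 + 0.665 + 0 + 0.3534 + 0.8664
 = 2.2103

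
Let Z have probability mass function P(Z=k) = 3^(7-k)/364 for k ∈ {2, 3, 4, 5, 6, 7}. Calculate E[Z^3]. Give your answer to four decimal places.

E[Z^3] = Σ z^3·P(Z=z)
 = 8·243/364 + 27·81/364 + 64·27/364 + 125·9/364 + 216·3/364 + 343·1/364
 = 486/91 + 2187/364 + 432/91 + 1125/364 + 162/91 + 49/52
 = 7975/364

21.9093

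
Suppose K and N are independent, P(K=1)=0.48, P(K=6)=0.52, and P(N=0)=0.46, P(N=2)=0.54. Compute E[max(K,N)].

E[max(K,N)] = Σ_k Σ_n max(k,n) · P(K=k)P(N=n)
 = 1·0.2208 + 2·0.2592 + 6·0.2392 + 6·0.2808
 = 0.2208 + 0.5184 + 1.4352 + 1.6848
 = 3.8592

3.8592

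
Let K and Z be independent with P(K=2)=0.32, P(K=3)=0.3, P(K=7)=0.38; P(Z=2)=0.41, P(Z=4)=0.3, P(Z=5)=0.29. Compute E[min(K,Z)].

E[min(K,Z)] = Σ_k Σ_z min(k,z) · P(K=k)P(Z=z)
 = 2·0.1312 + 2·0.096 + 2·0.0928 + 2·0.123 + 3·0.09 + 3·0.087 + 2·0.1558 + 4·0.114 + 5·0.1102
 = 0.2624 + 0.192 + 0.1856 + 0.246 + 0.27 + 0.261 + 0.3116 + 0.456 + 0.551
 = 2.7356

2.7356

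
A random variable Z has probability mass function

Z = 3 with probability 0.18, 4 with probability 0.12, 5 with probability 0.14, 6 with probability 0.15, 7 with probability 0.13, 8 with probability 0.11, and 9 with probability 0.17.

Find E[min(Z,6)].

E[min(Z,6)] = Σ min(z,6)·P(Z=z)
 = 3·0.18 + 4·0.12 + 5·0.14 + 6·0.15 + 6·0.13 + 6·0.11 + 6·0.17
 = 0.54 + 0.48 + 0.7 + 0.9 + 0.78 + 0.66 + 1.02
 = 5.08

5.08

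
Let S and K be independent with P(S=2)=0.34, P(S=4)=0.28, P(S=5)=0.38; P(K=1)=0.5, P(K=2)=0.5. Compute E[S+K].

5.2

E[S+K] = Σ_s Σ_k (s+k) · P(S=s)P(K=k)
 = 3·0.17 + 4·0.17 + 5·0.14 + 6·0.14 + 6·0.19 + 7·0.19
 = 0.51 + 0.68 + 0.7 + 0.84 + 1.14 + 1.33
 = 5.2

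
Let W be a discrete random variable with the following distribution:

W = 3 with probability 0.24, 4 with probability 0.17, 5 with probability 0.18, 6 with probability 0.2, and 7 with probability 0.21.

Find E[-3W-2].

E[-3W-2] = Σ (-3w-2)·P(W=w)
 = (-11)·0.24 + (-14)·0.17 + (-17)·0.18 + (-20)·0.2 + (-23)·0.21
 = (-2.64) + (-2.38) + (-3.06) + (-4) + (-4.83)
 = -16.91

-16.91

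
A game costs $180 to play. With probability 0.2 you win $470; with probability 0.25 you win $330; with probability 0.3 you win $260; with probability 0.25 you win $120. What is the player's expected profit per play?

E[payout] = 470·0.2 + 330·0.25 + 260·0.3 + 120·0.25
 = 94 + 82.5 + 78 + 30
 = 284.5
Net = 284.5 - 180 = 104.5

104.5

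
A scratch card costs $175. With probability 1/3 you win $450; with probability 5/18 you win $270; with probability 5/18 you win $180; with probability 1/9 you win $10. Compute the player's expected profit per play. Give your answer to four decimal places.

E[payout] = 450·1/3 + 270·5/18 + 180·5/18 + 10·1/9
 = 150 + 75 + 50 + 10/9
 = 2485/9
Net = 2485/9 - 175 = 910/9

101.1111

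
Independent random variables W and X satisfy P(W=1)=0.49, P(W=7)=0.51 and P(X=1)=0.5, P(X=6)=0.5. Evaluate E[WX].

E[WX] = Σ_w Σ_x wx · P(W=w)P(X=x)
 = 1·0.245 + 6·0.245 + 7·0.255 + 42·0.255
 = 0.245 + 1.47 + 1.785 + 10.71
 = 14.21

14.21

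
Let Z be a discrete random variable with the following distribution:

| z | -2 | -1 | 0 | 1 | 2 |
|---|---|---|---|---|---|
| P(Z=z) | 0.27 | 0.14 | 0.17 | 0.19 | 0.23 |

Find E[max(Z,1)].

1.23

E[max(Z,1)] = Σ max(z,1)·P(Z=z)
 = 1·0.27 + 1·0.14 + 1·0.17 + 1·0.19 + 2·0.23
 = 0.27 + 0.14 + 0.17 + 0.19 + 0.46
 = 1.23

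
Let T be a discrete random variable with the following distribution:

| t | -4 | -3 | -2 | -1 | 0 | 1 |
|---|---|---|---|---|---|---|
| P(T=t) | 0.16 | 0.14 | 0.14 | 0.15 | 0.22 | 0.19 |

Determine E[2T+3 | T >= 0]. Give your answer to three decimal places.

3.927

P(T >= 0) = 0.22 + 0.19 = 0.41.
E[2T+3 | T >= 0] = [3·0.22 + 5·0.19] / 0.41
 = 1.61 / 0.41
 = 161/41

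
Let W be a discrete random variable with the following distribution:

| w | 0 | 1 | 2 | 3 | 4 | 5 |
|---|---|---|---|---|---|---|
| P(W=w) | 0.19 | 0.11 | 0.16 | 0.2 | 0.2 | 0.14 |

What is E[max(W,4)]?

4.14

E[max(W,4)] = Σ max(w,4)·P(W=w)
 = 4·0.19 + 4·0.11 + 4·0.16 + 4·0.2 + 4·0.2 + 5·0.14
 = 0.76 + 0.44 + 0.64 + 0.8 + 0.8 + 0.7
 = 4.14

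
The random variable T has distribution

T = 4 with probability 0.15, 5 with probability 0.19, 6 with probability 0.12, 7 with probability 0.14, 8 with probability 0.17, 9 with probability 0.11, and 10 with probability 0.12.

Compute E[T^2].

E[T^2] = Σ t^2·P(T=t)
 = 16·0.15 + 25·0.19 + 36·0.12 + 49·0.14 + 64·0.17 + 81·0.11 + 100·0.12
 = 2.4 + 4.75 + 4.32 + 6.86 + 10.88 + 8.91 + 12
 = 50.12

50.12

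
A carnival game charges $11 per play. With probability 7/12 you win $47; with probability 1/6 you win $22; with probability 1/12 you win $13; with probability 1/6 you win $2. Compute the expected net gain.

E[payout] = 47·7/12 + 22·1/6 + 13·1/12 + 2·1/6
 = 329/12 + 11/3 + 13/12 + 1/3
 = 65/2
Net = 65/2 - 11 = 43/2

21.5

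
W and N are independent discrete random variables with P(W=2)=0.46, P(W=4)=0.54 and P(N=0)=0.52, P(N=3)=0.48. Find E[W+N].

E[W+N] = Σ_w Σ_n (w+n) · P(W=w)P(N=n)
 = 2·0.2392 + 5·0.2208 + 4·0.2808 + 7·0.2592
 = 0.4784 + 1.104 + 1.1232 + 1.8144
 = 4.52

4.52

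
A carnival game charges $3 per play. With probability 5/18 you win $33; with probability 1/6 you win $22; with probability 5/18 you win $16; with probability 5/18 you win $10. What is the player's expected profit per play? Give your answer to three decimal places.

17.056

E[payout] = 33·5/18 + 22·1/6 + 16·5/18 + 10·5/18
 = 55/6 + 11/3 + 40/9 + 25/9
 = 361/18
Net = 361/18 - 3 = 307/18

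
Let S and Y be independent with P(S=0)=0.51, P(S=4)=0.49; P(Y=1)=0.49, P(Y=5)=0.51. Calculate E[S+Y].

5

E[S+Y] = Σ_s Σ_y (s+y) · P(S=s)P(Y=y)
 = 1·0.2499 + 5·0.2601 + 5·0.2401 + 9·0.2499
 = 0.2499 + 1.3005 + 1.2005 + 2.2491
 = 5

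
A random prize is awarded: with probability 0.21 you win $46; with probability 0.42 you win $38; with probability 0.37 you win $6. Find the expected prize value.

27.84

E[payout] = 46·0.21 + 38·0.42 + 6·0.37
 = 9.66 + 15.96 + 2.22
 = 27.84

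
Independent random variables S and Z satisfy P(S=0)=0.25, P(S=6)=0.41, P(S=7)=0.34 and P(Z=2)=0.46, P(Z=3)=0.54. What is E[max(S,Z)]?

E[max(S,Z)] = Σ_s Σ_z max(s,z) · P(S=s)P(Z=z)
 = 2·0.115 + 3·0.135 + 6·0.1886 + 6·0.2214 + 7·0.1564 + 7·0.1836
 = 0.23 + 0.405 + 1.1316 + 1.3284 + 1.0948 + 1.2852
 = 5.475

5.475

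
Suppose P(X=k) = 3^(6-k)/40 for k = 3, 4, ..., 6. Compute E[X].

3.45

E[X] = Σ x·P(X=x)
 = 3·27/40 + 4·9/40 + 5·3/40 + 6·1/40
 = 81/40 + 9/10 + 3/8 + 3/20
 = 69/20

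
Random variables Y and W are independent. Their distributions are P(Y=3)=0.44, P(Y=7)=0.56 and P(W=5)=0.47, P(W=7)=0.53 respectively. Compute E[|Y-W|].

E[|Y-W|] = Σ_y Σ_w |y-w| · P(Y=y)P(W=w)
 = 2·0.2068 + 4·0.2332 + 2·0.2632 + 0·0.2968
 = 0.4136 + 0.9328 + 0.5264 + 0
 = 1.8728

1.8728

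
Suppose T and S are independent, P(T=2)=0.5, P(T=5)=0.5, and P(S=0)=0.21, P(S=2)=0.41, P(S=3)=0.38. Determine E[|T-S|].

1.92

E[|T-S|] = Σ_t Σ_s |t-s| · P(T=t)P(S=s)
 = 2·0.105 + 0·0.205 + 1·0.19 + 5·0.105 + 3·0.205 + 2·0.19
 = 0.21 + 0 + 0.19 + 0.525 + 0.615 + 0.38
 = 1.92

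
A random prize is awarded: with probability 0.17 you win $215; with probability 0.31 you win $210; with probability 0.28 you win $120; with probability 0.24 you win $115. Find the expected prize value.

E[payout] = 215·0.17 + 210·0.31 + 120·0.28 + 115·0.24
 = 36.55 + 65.1 + 33.6 + 27.6
 = 162.85

162.85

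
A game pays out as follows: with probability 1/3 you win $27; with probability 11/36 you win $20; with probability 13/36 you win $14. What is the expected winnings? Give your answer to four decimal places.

20.1667

E[payout] = 27·1/3 + 20·11/36 + 14·13/36
 = 9 + 55/9 + 91/18
 = 121/6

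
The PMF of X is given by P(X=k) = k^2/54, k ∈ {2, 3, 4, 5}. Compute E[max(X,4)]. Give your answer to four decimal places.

E[max(X,4)] = Σ max(x,4)·P(X=x)
 = 4·2/27 + 4·1/6 + 4·8/27 + 5·25/54
 = 8/27 + 2/3 + 32/27 + 125/54
 = 241/54

4.4630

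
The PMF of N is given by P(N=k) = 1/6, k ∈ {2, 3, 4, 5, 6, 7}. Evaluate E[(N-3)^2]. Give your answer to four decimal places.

E[(N-3)^2] = Σ (n-3)^2·P(N=n)
 = 1·1/6 + 0·1/6 + 1·1/6 + 4·1/6 + 9·1/6 + 16·1/6
 = 1/6 + 0 + 1/6 + 2/3 + 3/2 + 8/3
 = 31/6

5.1667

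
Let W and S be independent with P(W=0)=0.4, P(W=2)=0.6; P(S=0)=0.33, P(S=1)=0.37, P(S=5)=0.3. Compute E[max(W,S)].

2.488

E[max(W,S)] = Σ_w Σ_s max(w,s) · P(W=w)P(S=s)
 = 0·0.132 + 1·0.148 + 5·0.12 + 2·0.198 + 2·0.222 + 5·0.18
 = 0 + 0.148 + 0.6 + 0.396 + 0.444 + 0.9
 = 2.488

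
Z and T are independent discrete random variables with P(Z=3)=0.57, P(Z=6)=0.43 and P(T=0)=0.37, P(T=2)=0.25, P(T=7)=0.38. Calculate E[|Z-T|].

E[|Z-T|] = Σ_z Σ_t |z-t| · P(Z=z)P(T=t)
 = 3·0.2109 + 1·0.1425 + 4·0.2166 + 6·0.1591 + 4·0.1075 + 1·0.1634
 = 0.6327 + 0.1425 + 0.8664 + 0.9546 + 0.43 + 0.1634
 = 3.1896

3.1896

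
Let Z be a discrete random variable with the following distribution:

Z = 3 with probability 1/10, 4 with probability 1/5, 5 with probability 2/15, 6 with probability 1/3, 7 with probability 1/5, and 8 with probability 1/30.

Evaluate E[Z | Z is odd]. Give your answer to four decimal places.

5.4615

P(Z is odd) = 1/10 + 2/15 + 1/5 = 13/30.
E[Z | Z is odd] = [3·1/10 + 5·2/15 + 7·1/5] / (13/30)
 = 71/30 / (13/30)
 = 71/13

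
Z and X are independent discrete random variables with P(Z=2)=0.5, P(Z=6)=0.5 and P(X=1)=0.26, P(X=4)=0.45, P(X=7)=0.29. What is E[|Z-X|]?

E[|Z-X|] = Σ_z Σ_x |z-x| · P(Z=z)P(X=x)
 = 1·0.13 + 2·0.225 + 5·0.145 + 5·0.13 + 2·0.225 + 1·0.145
 = 0.13 + 0.45 + 0.725 + 0.65 + 0.45 + 0.145
 = 2.55

2.55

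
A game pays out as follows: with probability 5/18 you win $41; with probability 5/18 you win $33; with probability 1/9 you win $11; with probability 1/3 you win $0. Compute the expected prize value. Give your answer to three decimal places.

E[payout] = 41·5/18 + 33·5/18 + 11·1/9 + 0·1/3
 = 205/18 + 55/6 + 11/9 + 0
 = 196/9

21.778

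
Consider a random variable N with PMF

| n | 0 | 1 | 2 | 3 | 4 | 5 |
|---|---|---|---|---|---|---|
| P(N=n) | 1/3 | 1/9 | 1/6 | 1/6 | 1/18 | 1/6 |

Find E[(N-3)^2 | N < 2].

P(N < 2) = 1/3 + 1/9 = 4/9.
E[(N-3)^2 | N < 2] = [9·1/3 + 4·1/9] / (4/9)
 = 31/9 / (4/9)
 = 31/4

7.75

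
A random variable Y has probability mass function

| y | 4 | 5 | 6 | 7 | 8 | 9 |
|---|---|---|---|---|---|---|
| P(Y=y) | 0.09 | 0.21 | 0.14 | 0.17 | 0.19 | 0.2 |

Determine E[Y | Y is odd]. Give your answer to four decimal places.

P(Y is odd) = 0.21 + 0.17 + 0.2 = 0.58.
E[Y | Y is odd] = [5·0.21 + 7·0.17 + 9·0.2] / 0.58
 = 4.04 / 0.58
 = 202/29

6.9655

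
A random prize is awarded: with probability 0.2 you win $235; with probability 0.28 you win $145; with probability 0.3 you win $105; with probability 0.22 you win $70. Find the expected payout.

E[payout] = 235·0.2 + 145·0.28 + 105·0.3 + 70·0.22
 = 47 + 40.6 + 31.5 + 15.4
 = 134.5

134.5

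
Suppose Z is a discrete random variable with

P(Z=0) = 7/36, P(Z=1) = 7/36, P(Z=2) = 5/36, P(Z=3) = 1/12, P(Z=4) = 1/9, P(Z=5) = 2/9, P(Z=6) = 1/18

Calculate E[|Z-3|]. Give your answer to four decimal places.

1.8333

E[|Z-3|] = Σ |z-3|·P(Z=z)
 = 3·7/36 + 2·7/36 + 1·5/36 + 0·1/12 + 1·1/9 + 2·2/9 + 3·1/18
 = 7/12 + 7/18 + 5/36 + 0 + 1/9 + 4/9 + 1/6
 = 11/6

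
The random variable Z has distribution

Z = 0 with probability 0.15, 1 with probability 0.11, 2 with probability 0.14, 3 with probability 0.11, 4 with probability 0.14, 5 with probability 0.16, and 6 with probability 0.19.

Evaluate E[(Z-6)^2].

E[(Z-6)^2] = Σ (z-6)^2·P(Z=z)
 = 36·0.15 + 25·0.11 + 16·0.14 + 9·0.11 + 4·0.14 + 1·0.16 + 0·0.19
 = 5.4 + 2.75 + 2.24 + 0.99 + 0.56 + 0.16 + 0
 = 12.1

12.1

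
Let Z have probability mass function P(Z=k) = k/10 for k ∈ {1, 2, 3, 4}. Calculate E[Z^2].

E[Z^2] = Σ z^2·P(Z=z)
 = 1·1/10 + 4·1/5 + 9·3/10 + 16·2/5
 = 1/10 + 4/5 + 27/10 + 32/5
 = 10

10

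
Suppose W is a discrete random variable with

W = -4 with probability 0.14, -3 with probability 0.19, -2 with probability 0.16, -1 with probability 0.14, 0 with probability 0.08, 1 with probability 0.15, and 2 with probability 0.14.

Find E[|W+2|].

E[|W+2|] = Σ |w+2|·P(W=w)
 = 2·0.14 + 1·0.19 + 0·0.16 + 1·0.14 + 2·0.08 + 3·0.15 + 4·0.14
 = 0.28 + 0.19 + 0 + 0.14 + 0.16 + 0.45 + 0.56
 = 1.78

1.78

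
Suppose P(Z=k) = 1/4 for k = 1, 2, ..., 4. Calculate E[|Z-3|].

1

E[|Z-3|] = Σ |z-3|·P(Z=z)
 = 2·1/4 + 1·1/4 + 0·1/4 + 1·1/4
 = 1/2 + 1/4 + 0 + 1/4
 = 1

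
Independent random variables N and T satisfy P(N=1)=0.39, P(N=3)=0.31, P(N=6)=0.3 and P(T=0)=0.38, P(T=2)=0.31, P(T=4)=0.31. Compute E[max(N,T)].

E[max(N,T)] = Σ_n Σ_t max(n,t) · P(N=n)P(T=t)
 = 1·0.1482 + 2·0.1209 + 4·0.1209 + 3·0.1178 + 3·0.0961 + 4·0.0961 + 6·0.114 + 6·0.093 + 6·0.093
 = 0.1482 + 0.2418 + 0.4836 + 0.3534 + 0.2883 + 0.3844 + 0.684 + 0.558 + 0.558
 = 3.6997

3.6997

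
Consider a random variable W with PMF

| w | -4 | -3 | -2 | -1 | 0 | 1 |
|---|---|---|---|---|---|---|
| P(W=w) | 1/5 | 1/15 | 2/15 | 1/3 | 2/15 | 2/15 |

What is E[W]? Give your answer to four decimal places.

-1.4667

E[W] = Σ w·P(W=w)
 = (-4)·1/5 + (-3)·1/15 + (-2)·2/15 + (-1)·1/3 + 0·2/15 + 1·2/15
 = (-4/5) + (-1/5) + (-4/15) + (-1/3) + 0 + 2/15
 = -22/15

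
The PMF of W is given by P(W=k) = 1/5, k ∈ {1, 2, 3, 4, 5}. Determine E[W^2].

E[W^2] = Σ w^2·P(W=w)
 = 1·1/5 + 4·1/5 + 9·1/5 + 16·1/5 + 25·1/5
 = 1/5 + 4/5 + 9/5 + 16/5 + 5
 = 11

11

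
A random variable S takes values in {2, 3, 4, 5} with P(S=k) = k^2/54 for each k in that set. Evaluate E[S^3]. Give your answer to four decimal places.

E[S^3] = Σ s^3·P(S=s)
 = 8·2/27 + 27·1/6 + 64·8/27 + 125·25/54
 = 16/27 + 9/2 + 512/27 + 3125/54
 = 2212/27

81.9259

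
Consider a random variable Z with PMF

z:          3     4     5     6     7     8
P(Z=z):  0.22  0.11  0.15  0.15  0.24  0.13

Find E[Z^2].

E[Z^2] = Σ z^2·P(Z=z)
 = 9·0.22 + 16·0.11 + 25·0.15 + 36·0.15 + 49·0.24 + 64·0.13
 = 1.98 + 1.76 + 3.75 + 5.4 + 11.76 + 8.32
 = 32.97

32.97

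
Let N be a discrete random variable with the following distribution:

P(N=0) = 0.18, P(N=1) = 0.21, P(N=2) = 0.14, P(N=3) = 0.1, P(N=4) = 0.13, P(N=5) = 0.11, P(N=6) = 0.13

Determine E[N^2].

11.18

E[N^2] = Σ n^2·P(N=n)
 = 0·0.18 + 1·0.21 + 4·0.14 + 9·0.1 + 16·0.13 + 25·0.11 + 36·0.13
 = 0 + 0.21 + 0.56 + 0.9 + 2.08 + 2.75 + 4.68
 = 11.18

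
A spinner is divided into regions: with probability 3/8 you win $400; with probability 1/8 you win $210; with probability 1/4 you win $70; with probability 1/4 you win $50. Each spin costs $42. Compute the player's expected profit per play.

164.25

E[payout] = 400·3/8 + 210·1/8 + 70·1/4 + 50·1/4
 = 150 + 105/4 + 35/2 + 25/2
 = 825/4
Net = 825/4 - 42 = 657/4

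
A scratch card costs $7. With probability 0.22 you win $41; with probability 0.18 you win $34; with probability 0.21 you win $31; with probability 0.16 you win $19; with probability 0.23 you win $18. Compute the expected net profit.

21.83

E[payout] = 41·0.22 + 34·0.18 + 31·0.21 + 19·0.16 + 18·0.23
 = 9.02 + 6.12 + 6.51 + 3.04 + 4.14
 = 28.83
Net = 28.83 - 7 = 21.83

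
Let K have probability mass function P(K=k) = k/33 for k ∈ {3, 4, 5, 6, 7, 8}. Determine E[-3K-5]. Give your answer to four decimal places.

-23.0909

E[-3K-5] = Σ (-3k-5)·P(K=k)
 = (-14)·1/11 + (-17)·4/33 + (-20)·5/33 + (-23)·2/11 + (-26)·7/33 + (-29)·8/33
 = (-14/11) + (-68/33) + (-100/33) + (-46/11) + (-182/33) + (-232/33)
 = -254/11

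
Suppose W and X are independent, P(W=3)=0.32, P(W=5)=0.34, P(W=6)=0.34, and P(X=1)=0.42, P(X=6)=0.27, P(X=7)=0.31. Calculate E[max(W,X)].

5.764

E[max(W,X)] = Σ_w Σ_x max(w,x) · P(W=w)P(X=x)
 = 3·0.1344 + 6·0.0864 + 7·0.0992 + 5·0.1428 + 6·0.0918 + 7·0.1054 + 6·0.1428 + 6·0.0918 + 7·0.1054
 = 0.4032 + 0.5184 + 0.6944 + 0.714 + 0.5508 + 0.7378 + 0.8568 + 0.5508 + 0.7378
 = 5.764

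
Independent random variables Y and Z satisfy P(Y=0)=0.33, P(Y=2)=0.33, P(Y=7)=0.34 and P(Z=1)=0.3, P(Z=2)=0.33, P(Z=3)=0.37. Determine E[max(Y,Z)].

3.8452

E[max(Y,Z)] = Σ_y Σ_z max(y,z) · P(Y=y)P(Z=z)
 = 1·0.099 + 2·0.1089 + 3·0.1221 + 2·0.099 + 2·0.1089 + 3·0.1221 + 7·0.102 + 7·0.1122 + 7·0.1258
 = 0.099 + 0.2178 + 0.3663 + 0.198 + 0.2178 + 0.3663 + 0.714 + 0.7854 + 0.8806
 = 3.8452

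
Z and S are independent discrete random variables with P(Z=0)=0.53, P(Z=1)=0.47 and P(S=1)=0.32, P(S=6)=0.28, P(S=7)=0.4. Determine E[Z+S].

E[Z+S] = Σ_z Σ_s (z+s) · P(Z=z)P(S=s)
 = 1·0.1696 + 6·0.1484 + 7·0.212 + 2·0.1504 + 7·0.1316 + 8·0.188
 = 0.1696 + 0.8904 + 1.484 + 0.3008 + 0.9212 + 1.504
 = 5.27

5.27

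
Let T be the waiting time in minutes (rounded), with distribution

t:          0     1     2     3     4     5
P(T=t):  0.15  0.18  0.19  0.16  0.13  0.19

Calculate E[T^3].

38.09

E[T^3] = Σ t^3·P(T=t)
 = 0·0.15 + 1·0.18 + 8·0.19 + 27·0.16 + 64·0.13 + 125·0.19
 = 0 + 0.18 + 1.52 + 4.32 + 8.32 + 23.75
 = 38.09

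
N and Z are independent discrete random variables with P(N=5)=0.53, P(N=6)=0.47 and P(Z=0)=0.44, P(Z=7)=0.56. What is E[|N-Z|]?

E[|N-Z|] = Σ_n Σ_z |n-z| · P(N=n)P(Z=z)
 = 5·0.2332 + 2·0.2968 + 6·0.2068 + 1·0.2632
 = 1.166 + 0.5936 + 1.2408 + 0.2632
 = 3.2636

3.2636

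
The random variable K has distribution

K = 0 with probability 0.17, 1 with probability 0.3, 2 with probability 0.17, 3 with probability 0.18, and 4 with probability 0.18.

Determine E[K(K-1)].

E[K(K-1)] = Σ k(k-1)·P(K=k)
 = 0·0.17 + 0·0.3 + 2·0.17 + 6·0.18 + 12·0.18
 = 0 + 0 + 0.34 + 1.08 + 2.16
 = 3.58

3.58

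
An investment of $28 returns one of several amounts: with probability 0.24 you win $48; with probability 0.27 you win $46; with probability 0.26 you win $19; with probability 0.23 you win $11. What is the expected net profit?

E[payout] = 48·0.24 + 46·0.27 + 19·0.26 + 11·0.23
 = 11.52 + 12.42 + 4.94 + 2.53
 = 31.41
Net = 31.41 - 28 = 3.41

3.41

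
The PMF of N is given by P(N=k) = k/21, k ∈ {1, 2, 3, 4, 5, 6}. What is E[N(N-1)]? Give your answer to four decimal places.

E[N(N-1)] = Σ n(n-1)·P(N=n)
 = 0·1/21 + 2·2/21 + 6·1/7 + 12·4/21 + 20·5/21 + 30·2/7
 = 0 + 4/21 + 6/7 + 16/7 + 100/21 + 60/7
 = 50/3

16.6667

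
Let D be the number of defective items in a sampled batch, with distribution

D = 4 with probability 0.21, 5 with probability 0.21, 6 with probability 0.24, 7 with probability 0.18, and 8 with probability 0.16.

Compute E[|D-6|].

E[|D-6|] = Σ |d-6|·P(D=d)
 = 2·0.21 + 1·0.21 + 0·0.24 + 1·0.18 + 2·0.16
 = 0.42 + 0.21 + 0 + 0.18 + 0.32
 = 1.13

1.13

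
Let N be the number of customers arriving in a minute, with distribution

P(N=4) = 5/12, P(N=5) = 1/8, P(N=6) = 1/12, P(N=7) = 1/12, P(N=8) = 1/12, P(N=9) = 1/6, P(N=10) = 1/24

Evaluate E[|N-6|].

1.875

E[|N-6|] = Σ |n-6|·P(N=n)
 = 2·5/12 + 1·1/8 + 0·1/12 + 1·1/12 + 2·1/12 + 3·1/6 + 4·1/24
 = 5/6 + 1/8 + 0 + 1/12 + 1/6 + 1/2 + 1/6
 = 15/8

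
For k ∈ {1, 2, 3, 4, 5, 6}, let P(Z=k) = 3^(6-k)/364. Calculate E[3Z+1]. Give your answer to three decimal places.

5.475

E[3Z+1] = Σ (3z+1)·P(Z=z)
 = 4·243/364 + 7·81/364 + 10·27/364 + 13·9/364 + 16·3/364 + 19·1/364
 = 243/91 + 81/52 + 135/182 + 9/28 + 12/91 + 19/364
 = 1993/364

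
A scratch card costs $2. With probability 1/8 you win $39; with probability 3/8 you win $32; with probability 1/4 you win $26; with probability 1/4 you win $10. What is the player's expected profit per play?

E[payout] = 39·1/8 + 32·3/8 + 26·1/4 + 10·1/4
 = 39/8 + 12 + 13/2 + 5/2
 = 207/8
Net = 207/8 - 2 = 191/8

23.875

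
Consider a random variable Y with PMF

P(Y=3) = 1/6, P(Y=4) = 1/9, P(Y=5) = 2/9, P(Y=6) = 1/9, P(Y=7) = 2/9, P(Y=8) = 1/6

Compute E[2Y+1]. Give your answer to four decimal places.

12.2222

E[2Y+1] = Σ (2y+1)·P(Y=y)
 = 7·1/6 + 9·1/9 + 11·2/9 + 13·1/9 + 15·2/9 + 17·1/6
 = 7/6 + 1 + 22/9 + 13/9 + 10/3 + 17/6
 = 110/9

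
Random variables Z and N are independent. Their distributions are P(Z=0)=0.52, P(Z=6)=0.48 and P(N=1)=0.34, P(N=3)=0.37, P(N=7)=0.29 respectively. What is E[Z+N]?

6.36

E[Z+N] = Σ_z Σ_n (z+n) · P(Z=z)P(N=n)
 = 1·0.1768 + 3·0.1924 + 7·0.1508 + 7·0.1632 + 9·0.1776 + 13·0.1392
 = 0.1768 + 0.5772 + 1.0556 + 1.1424 + 1.5984 + 1.8096
 = 6.36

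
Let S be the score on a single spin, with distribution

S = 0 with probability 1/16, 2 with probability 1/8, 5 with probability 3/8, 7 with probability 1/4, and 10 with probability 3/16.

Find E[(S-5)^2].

8.375

E[(S-5)^2] = Σ (s-5)^2·P(S=s)
 = 25·1/16 + 9·1/8 + 0·3/8 + 4·1/4 + 25·3/16
 = 25/16 + 9/8 + 0 + 1 + 75/16
 = 67/8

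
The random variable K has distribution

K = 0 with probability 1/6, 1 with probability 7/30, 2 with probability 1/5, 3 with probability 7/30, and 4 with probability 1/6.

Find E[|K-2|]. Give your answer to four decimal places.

1.1333

E[|K-2|] = Σ |k-2|·P(K=k)
 = 2·1/6 + 1·7/30 + 0·1/5 + 1·7/30 + 2·1/6
 = 1/3 + 7/30 + 0 + 7/30 + 1/3
 = 17/15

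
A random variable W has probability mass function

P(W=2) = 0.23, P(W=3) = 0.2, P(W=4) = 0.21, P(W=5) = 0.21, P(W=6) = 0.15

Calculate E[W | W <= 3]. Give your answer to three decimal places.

P(W <= 3) = 0.23 + 0.2 = 0.43.
E[W | W <= 3] = [2·0.23 + 3·0.2] / 0.43
 = 1.06 / 0.43
 = 106/43

2.465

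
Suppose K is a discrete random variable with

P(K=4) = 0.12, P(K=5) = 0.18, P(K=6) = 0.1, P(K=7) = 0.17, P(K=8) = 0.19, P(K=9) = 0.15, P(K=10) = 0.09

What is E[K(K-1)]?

44.72

E[K(K-1)] = Σ k(k-1)·P(K=k)
 = 12·0.12 + 20·0.18 + 30·0.1 + 42·0.17 + 56·0.19 + 72·0.15 + 90·0.09
 = 1.44 + 3.6 + 3 + 7.14 + 10.64 + 10.8 + 8.1
 = 44.72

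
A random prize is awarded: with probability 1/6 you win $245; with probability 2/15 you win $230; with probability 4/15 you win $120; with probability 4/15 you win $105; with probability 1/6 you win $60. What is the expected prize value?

E[payout] = 245·1/6 + 230·2/15 + 120·4/15 + 105·4/15 + 60·1/6
 = 245/6 + 92/3 + 32 + 28 + 10
 = 283/2

141.5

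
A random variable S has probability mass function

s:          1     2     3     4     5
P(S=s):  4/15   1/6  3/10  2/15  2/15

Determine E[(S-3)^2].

1.9

E[(S-3)^2] = Σ (s-3)^2·P(S=s)
 = 4·4/15 + 1·1/6 + 0·3/10 + 1·2/15 + 4·2/15
 = 16/15 + 1/6 + 0 + 2/15 + 8/15
 = 19/10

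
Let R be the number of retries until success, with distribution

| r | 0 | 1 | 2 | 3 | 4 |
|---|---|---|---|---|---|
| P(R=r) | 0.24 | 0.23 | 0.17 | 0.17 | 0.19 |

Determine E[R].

1.84

E[R] = Σ r·P(R=r)
 = 0·0.24 + 1·0.23 + 2·0.17 + 3·0.17 + 4·0.19
 = 0 + 0.23 + 0.34 + 0.51 + 0.76
 = 1.84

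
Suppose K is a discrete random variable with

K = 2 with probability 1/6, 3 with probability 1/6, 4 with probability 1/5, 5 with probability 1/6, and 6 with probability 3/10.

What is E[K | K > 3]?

P(K > 3) = 1/5 + 1/6 + 3/10 = 2/3.
E[K | K > 3] = [4·1/5 + 5·1/6 + 6·3/10] / (2/3)
 = 103/30 / (2/3)
 = 103/20

5.15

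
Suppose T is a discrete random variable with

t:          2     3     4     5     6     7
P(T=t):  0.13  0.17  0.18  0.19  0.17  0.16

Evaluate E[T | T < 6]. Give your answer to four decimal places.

P(T < 6) = 0.13 + 0.17 + 0.18 + 0.19 = 0.67.
E[T | T < 6] = [2·0.13 + 3·0.17 + 4·0.18 + 5·0.19] / 0.67
 = 2.44 / 0.67
 = 244/67

3.6418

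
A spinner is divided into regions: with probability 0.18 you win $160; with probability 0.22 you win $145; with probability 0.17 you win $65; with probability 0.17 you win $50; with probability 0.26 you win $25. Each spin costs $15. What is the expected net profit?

E[payout] = 160·0.18 + 145·0.22 + 65·0.17 + 50·0.17 + 25·0.26
 = 28.8 + 31.9 + 11.05 + 8.5 + 6.5
 = 86.75
Net = 86.75 - 15 = 71.75

71.75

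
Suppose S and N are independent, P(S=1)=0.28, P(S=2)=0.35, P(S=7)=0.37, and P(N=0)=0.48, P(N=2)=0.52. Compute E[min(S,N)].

0.8944

E[min(S,N)] = Σ_s Σ_n min(s,n) · P(S=s)P(N=n)
 = 0·0.1344 + 1·0.1456 + 0·0.168 + 2·0.182 + 0·0.1776 + 2·0.1924
 = 0 + 0.1456 + 0 + 0.364 + 0 + 0.3848
 = 0.8944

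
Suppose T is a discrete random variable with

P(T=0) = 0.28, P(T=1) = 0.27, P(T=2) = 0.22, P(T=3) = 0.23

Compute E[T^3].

E[T^3] = Σ t^3·P(T=t)
 = 0·0.28 + 1·0.27 + 8·0.22 + 27·0.23
 = 0 + 0.27 + 1.76 + 6.21
 = 8.24

8.24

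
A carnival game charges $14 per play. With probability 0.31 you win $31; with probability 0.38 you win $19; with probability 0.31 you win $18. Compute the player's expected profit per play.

E[payout] = 31·0.31 + 19·0.38 + 18·0.31
 = 9.61 + 7.22 + 5.58
 = 22.41
Net = 22.41 - 14 = 8.41

8.41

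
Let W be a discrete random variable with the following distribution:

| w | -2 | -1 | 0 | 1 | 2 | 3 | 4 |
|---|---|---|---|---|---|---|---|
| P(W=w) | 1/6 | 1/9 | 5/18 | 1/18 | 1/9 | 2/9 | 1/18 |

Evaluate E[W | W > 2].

3.2

P(W > 2) = 2/9 + 1/18 = 5/18.
E[W | W > 2] = [3·2/9 + 4·1/18] / (5/18)
 = 8/9 / (5/18)
 = 16/5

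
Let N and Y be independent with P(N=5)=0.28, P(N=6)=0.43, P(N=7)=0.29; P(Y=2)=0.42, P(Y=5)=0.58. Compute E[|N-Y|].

E[|N-Y|] = Σ_n Σ_y |n-y| · P(N=n)P(Y=y)
 = 3·0.1176 + 0·0.1624 + 4·0.1806 + 1·0.2494 + 5·0.1218 + 2·0.1682
 = 0.3528 + 0 + 0.7224 + 0.2494 + 0.609 + 0.3364
 = 2.27

2.27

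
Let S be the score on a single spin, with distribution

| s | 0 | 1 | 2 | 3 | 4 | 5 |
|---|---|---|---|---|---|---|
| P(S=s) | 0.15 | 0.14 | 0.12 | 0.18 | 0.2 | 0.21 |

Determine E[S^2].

E[S^2] = Σ s^2·P(S=s)
 = 0·0.15 + 1·0.14 + 4·0.12 + 9·0.18 + 16·0.2 + 25·0.21
 = 0 + 0.14 + 0.48 + 1.62 + 3.2 + 5.25
 = 10.69

10.69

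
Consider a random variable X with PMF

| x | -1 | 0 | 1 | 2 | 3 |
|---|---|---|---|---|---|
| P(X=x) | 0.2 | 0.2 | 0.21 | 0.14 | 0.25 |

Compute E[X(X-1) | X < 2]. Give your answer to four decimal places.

P(X < 2) = 0.2 + 0.2 + 0.21 = 0.61.
E[X(X-1) | X < 2] = [2·0.2 + 0·0.2 + 0·0.21] / 0.61
 = 0.4 / 0.61
 = 40/61

0.6557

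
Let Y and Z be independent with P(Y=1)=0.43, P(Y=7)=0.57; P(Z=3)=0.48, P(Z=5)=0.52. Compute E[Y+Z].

8.46

E[Y+Z] = Σ_y Σ_z (y+z) · P(Y=y)P(Z=z)
 = 4·0.2064 + 6·0.2236 + 10·0.2736 + 12·0.2964
 = 0.8256 + 1.3416 + 2.736 + 3.5568
 = 8.46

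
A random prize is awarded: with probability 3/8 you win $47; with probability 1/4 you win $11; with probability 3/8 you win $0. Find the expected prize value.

E[payout] = 47·3/8 + 11·1/4 + 0·3/8
 = 141/8 + 11/4 + 0
 = 163/8

20.375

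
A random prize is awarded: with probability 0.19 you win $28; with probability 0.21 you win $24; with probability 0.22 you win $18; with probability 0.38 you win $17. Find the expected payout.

20.78

E[payout] = 28·0.19 + 24·0.21 + 18·0.22 + 17·0.38
 = 5.32 + 5.04 + 3.96 + 6.46
 = 20.78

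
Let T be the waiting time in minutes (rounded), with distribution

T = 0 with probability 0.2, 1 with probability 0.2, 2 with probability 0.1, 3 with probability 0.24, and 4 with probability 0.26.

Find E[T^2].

6.92

E[T^2] = Σ t^2·P(T=t)
 = 0·0.2 + 1·0.2 + 4·0.1 + 9·0.24 + 16·0.26
 = 0 + 0.2 + 0.4 + 2.16 + 4.16
 = 6.92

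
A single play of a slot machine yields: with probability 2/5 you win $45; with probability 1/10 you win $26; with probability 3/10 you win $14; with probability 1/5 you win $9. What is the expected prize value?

E[payout] = 45·2/5 + 26·1/10 + 14·3/10 + 9·1/5
 = 18 + 13/5 + 21/5 + 9/5
 = 133/5

26.6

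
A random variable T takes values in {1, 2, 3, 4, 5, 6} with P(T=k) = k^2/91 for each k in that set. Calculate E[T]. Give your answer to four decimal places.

4.8462

E[T] = Σ t·P(T=t)
 = 1·1/91 + 2·4/91 + 3·9/91 + 4·16/91 + 5·25/91 + 6·36/91
 = 1/91 + 8/91 + 27/91 + 64/91 + 125/91 + 216/91
 = 63/13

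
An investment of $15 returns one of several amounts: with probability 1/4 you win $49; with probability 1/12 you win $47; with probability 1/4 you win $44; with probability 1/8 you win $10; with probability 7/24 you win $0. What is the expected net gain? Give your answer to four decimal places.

E[payout] = 49·1/4 + 47·1/12 + 44·1/4 + 10·1/8 + 0·7/24
 = 49/4 + 47/12 + 11 + 5/4 + 0
 = 341/12
Net = 341/12 - 15 = 161/12

13.4167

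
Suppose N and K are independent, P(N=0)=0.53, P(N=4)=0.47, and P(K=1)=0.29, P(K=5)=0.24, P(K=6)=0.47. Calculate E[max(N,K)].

4.7189

E[max(N,K)] = Σ_n Σ_k max(n,k) · P(N=n)P(K=k)
 = 1·0.1537 + 5·0.1272 + 6·0.2491 + 4·0.1363 + 5·0.1128 + 6·0.2209
 = 0.1537 + 0.636 + 1.4946 + 0.5452 + 0.564 + 1.3254
 = 4.7189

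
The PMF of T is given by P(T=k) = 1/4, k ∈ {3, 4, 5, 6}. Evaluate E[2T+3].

E[2T+3] = Σ (2t+3)·P(T=t)
 = 9·1/4 + 11·1/4 + 13·1/4 + 15·1/4
 = 9/4 + 11/4 + 13/4 + 15/4
 = 12

12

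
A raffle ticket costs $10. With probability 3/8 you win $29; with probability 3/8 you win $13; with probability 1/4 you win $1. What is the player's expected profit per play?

6

E[payout] = 29·3/8 + 13·3/8 + 1·1/4
 = 87/8 + 39/8 + 1/4
 = 16
Net = 16 - 10 = 6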